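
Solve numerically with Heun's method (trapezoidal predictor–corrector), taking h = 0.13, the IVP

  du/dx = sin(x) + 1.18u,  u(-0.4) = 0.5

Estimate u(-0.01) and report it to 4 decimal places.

0.6828

Heun: k1 = f(x_n, u_n); k2 = f(x_n + h, u_n + h·k1); u_{n+1} = u_n + (h/2)·(k1 + k2).
x=-0.400000, u=0.500000:
  k1 = f(-0.400000, 0.500000) = 0.200582
  k2 = f(-0.270000, 0.526076) = 0.354038
  u ← 0.500000 + (0.13/2)·(0.200582 + 0.354038) = 0.536050
x=-0.270000, u=0.536050:
  k1 = f(-0.270000, 0.536050) = 0.365808
  k2 = f(-0.140000, 0.583605) = 0.549111
  u ← 0.536050 + (0.13/2)·(0.365808 + 0.549111) = 0.595520
x=-0.140000, u=0.595520:
  k1 = f(-0.140000, 0.595520) = 0.563170
  k2 = f(-0.010000, 0.668732) = 0.779104
  u ← 0.595520 + (0.13/2)·(0.563170 + 0.779104) = 0.682768
u(-0.01) ≈ 0.6828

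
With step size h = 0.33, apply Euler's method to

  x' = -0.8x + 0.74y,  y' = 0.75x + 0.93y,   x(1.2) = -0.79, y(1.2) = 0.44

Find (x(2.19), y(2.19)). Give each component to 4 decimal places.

-0.0961, 0.4315

Euler on (x,y): x_{n+1} = x_n + h·x', y_{n+1} = y_n + h·y'.
1.200000: (-0.790000, 0.440000); f=(0.957600, -0.183300) → (-0.473992, 0.379511)
1.530000: (-0.473992, 0.379511); f=(0.660032, -0.002549) → (-0.256182, 0.378670)
1.860000: (-0.256182, 0.378670); f=(0.485161, 0.160027) → (-0.096078, 0.431479)
(x(2.19), y(2.19)) ≈ (-0.0961, 0.4315)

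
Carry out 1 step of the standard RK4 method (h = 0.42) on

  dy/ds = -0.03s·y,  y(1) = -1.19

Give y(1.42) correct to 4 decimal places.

RK4: k1 = f(s_n, y_n); k2 = f(s_n + h/2, y_n + (h/2)·k1); k3 = f(s_n + h/2, y_n + (h/2)·k2); k4 = f(s_n + h, y_n + h·k3); y_{n+1} = y_n + (h/6)·(k1 + 2k2 + 2k3 + k4).
s=1.000000, y=-1.190000:
  k1 = f(1.000000, -1.190000) = 0.035700
  k2 = f(1.210000, -1.182503) = 0.042925
  k3 = f(1.210000, -1.180986) = 0.042870
  k4 = f(1.420000, -1.171995) = 0.049927
  y ← -1.190000 + (0.42/6)·(k1 + 2k2 + 2k3 + k4) = -1.171995
y(1.42) ≈ -1.1720

-1.1720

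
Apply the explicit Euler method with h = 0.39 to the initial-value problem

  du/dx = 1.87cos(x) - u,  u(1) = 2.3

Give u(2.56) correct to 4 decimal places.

Euler: u_{n+1} = u_n + h·f(x_n, u_n).
x=1.000000, u=2.300000: f=-1.289635 → u ← 2.300000 + 0.39·(-1.289635) = 1.797042
x=1.390000, u=1.797042: f=-1.460792 → u ← 1.797042 + 0.39·(-1.460792) = 1.227334
x=1.780000, u=1.227334: f=-1.615697 → u ← 1.227334 + 0.39·(-1.615697) = 0.597212
x=2.170000, u=0.597212: f=-1.651864 → u ← 0.597212 + 0.39·(-1.651864) = -0.047015
u(2.56) ≈ -0.0470

-0.0470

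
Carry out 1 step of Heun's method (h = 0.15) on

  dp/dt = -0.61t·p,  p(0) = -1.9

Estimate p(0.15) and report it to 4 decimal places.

-1.8870

Heun: k1 = f(t_n, p_n); k2 = f(t_n + h, p_n + h·k1); p_{n+1} = p_n + (h/2)·(k1 + k2).
t=0.000000, p=-1.900000:
  k1 = f(0.000000, -1.900000) = 0.000000
  k2 = f(0.150000, -1.900000) = 0.173850
  p ← -1.900000 + (0.15/2)·(0.000000 + 0.173850) = -1.886961
p(0.15) ≈ -1.8870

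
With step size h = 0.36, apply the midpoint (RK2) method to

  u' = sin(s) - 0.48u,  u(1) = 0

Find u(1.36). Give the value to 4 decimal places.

0.3067

Midpoint: k1 = f(s_n, u_n); k2 = f(s_n + h/2, u_n + (h/2)·k1); u_{n+1} = u_n + h·k2.
s=1.000000, u=0.000000:
  k1 = f(1.000000, 0.000000) = 0.841471
  k2 = f(1.180000, 0.151465) = 0.851903
  u ← 0.000000 + 0.36·0.851903 = 0.306685
u(1.36) ≈ 0.3067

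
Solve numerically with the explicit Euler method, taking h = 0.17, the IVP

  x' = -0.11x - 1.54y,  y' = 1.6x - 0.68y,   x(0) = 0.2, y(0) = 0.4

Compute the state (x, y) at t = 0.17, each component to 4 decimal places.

0.0915, 0.4082

Euler on (x,y): x_{n+1} = x_n + h·x', y_{n+1} = y_n + h·y'.
0.000000: (0.200000, 0.400000); f=(-0.638000, 0.048000) → (0.091540, 0.408160)
(x(0.17), y(0.17)) ≈ (0.0915, 0.4082)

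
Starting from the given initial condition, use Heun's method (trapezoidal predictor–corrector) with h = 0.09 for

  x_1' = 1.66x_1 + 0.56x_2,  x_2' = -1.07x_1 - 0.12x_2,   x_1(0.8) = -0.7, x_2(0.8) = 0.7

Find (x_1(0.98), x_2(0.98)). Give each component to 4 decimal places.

-0.8541, 0.8324

Heun on (x_1,x_2): k1 = f(s_n, state_n); k2 = f(s_n + h, state_n + h·k1); state_{n+1} = state_n + (h/2)·(k1 + k2).
0.800000: (-0.700000, 0.700000)
  k1 = (-0.770000, 0.665000)
  predictor → (-0.769300, 0.759850)
  k2 = (-0.851522, 0.731969)
  → (-0.772968, 0.762864)
0.890000: (-0.772968, 0.762864)
  k1 = (-0.855924, 0.735533)
  predictor → (-0.850002, 0.829062)
  k2 = (-0.946728, 0.810014)
  → (-0.854088, 0.832413)
(x_1(0.98), x_2(0.98)) ≈ (-0.8541, 0.8324)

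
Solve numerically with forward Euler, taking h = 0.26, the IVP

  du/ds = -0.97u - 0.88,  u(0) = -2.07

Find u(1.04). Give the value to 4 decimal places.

Euler: u_{n+1} = u_n + h·f(s_n, u_n).
s=0.000000, u=-2.070000: f=1.127900 → u ← -2.070000 + 0.26·1.127900 = -1.776746
s=0.260000, u=-1.776746: f=0.843444 → u ← -1.776746 + 0.26·0.843444 = -1.557451
s=0.520000, u=-1.557451: f=0.630727 → u ← -1.557451 + 0.26·0.630727 = -1.393462
s=0.780000, u=-1.393462: f=0.471658 → u ← -1.393462 + 0.26·0.471658 = -1.270831
u(1.04) ≈ -1.2708

-1.2708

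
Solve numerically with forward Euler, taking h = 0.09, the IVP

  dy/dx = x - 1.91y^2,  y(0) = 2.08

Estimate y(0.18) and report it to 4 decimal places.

Euler: y_{n+1} = y_n + h·f(x_n, y_n).
x=0.000000, y=2.080000: f=-8.263424 → y ← 2.080000 + 0.09·(-8.263424) = 1.336292
x=0.090000, y=1.336292: f=-3.320641 → y ← 1.336292 + 0.09·(-3.320641) = 1.037434
y(0.18) ≈ 1.0374

1.0374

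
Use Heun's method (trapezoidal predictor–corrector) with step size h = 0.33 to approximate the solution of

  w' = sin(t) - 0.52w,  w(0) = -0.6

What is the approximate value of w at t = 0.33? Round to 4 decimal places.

-0.4524

Heun: k1 = f(t_n, w_n); k2 = f(t_n + h, w_n + h·k1); w_{n+1} = w_n + (h/2)·(k1 + k2).
t=0.000000, w=-0.600000:
  k1 = f(0.000000, -0.600000) = 0.312000
  k2 = f(0.330000, -0.497040) = 0.582504
  w ← -0.600000 + (0.33/2)·(0.312000 + 0.582504) = -0.452407
w(0.33) ≈ -0.4524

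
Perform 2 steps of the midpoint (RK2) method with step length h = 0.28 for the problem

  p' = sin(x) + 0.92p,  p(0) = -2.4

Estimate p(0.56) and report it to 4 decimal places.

Midpoint: k1 = f(x_n, p_n); k2 = f(x_n + h/2, p_n + (h/2)·k1); p_{n+1} = p_n + h·k2.
x=0.000000, p=-2.400000:
  k1 = f(0.000000, -2.400000) = -2.208000
  k2 = f(0.140000, -2.709120) = -2.352847
  p ← -2.400000 + 0.28·(-2.352847) = -3.058797
x=0.280000, p=-3.058797:
  k1 = f(0.280000, -3.058797) = -2.537738
  k2 = f(0.420000, -3.414081) = -2.733194
  p ← -3.058797 + 0.28·(-2.733194) = -3.824091
p(0.56) ≈ -3.8241

-3.8241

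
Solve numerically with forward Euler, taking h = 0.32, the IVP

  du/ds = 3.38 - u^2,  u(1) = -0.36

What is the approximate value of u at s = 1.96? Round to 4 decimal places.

1.8620

Euler: u_{n+1} = u_n + h·f(s_n, u_n).
s=1.000000, u=-0.360000: f=3.250400 → u ← -0.360000 + 0.32·3.250400 = 0.680128
s=1.320000, u=0.680128: f=2.917426 → u ← 0.680128 + 0.32·2.917426 = 1.613704
s=1.640000, u=1.613704: f=0.775958 → u ← 1.613704 + 0.32·0.775958 = 1.862011
u(1.96) ≈ 1.8620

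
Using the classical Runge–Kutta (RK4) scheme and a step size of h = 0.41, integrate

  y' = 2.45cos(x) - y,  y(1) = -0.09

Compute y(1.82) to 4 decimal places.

RK4: k1 = f(x_n, y_n); k2 = f(x_n + h/2, y_n + (h/2)·k1); k3 = f(x_n + h/2, y_n + (h/2)·k2); k4 = f(x_n + h, y_n + h·k3); y_{n+1} = y_n + (h/6)·(k1 + 2k2 + 2k3 + k4).
x=1.000000, y=-0.090000:
  k1 = f(1.000000, -0.090000) = 1.413741
  k2 = f(1.205000, 0.199817) = 0.676531
  k3 = f(1.205000, 0.048689) = 0.827659
  k4 = f(1.410000, 0.249340) = 0.142915
  y ← -0.090000 + (0.41/6)·(k1 + 2k2 + 2k3 + k4) = 0.221944
x=1.410000, y=0.221944:
  k1 = f(1.410000, 0.221944) = 0.170311
  k2 = f(1.615000, 0.256858) = -0.365122
  k3 = f(1.615000, 0.147094) = -0.255358
  k4 = f(1.820000, 0.117247) = -0.721497
  y ← 0.221944 + (0.41/6)·(k1 + 2k2 + 2k3 + k4) = 0.099481
y(1.82) ≈ 0.0995

0.0995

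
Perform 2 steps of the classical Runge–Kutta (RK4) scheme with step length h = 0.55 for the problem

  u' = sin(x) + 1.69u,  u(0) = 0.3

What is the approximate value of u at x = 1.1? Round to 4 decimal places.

RK4: k1 = f(x_n, u_n); k2 = f(x_n + h/2, u_n + (h/2)·k1); k3 = f(x_n + h/2, u_n + (h/2)·k2); k4 = f(x_n + h, u_n + h·k3); u_{n+1} = u_n + (h/6)·(k1 + 2k2 + 2k3 + k4).
x=0.000000, u=0.300000:
  k1 = f(0.000000, 0.300000) = 0.507000
  k2 = f(0.275000, 0.439425) = 1.014175
  k3 = f(0.275000, 0.578898) = 1.249885
  k4 = f(0.550000, 0.987437) = 2.191455
  u ← 0.300000 + (0.55/6)·(k1 + 2k2 + 2k3 + k4) = 0.962436
x=0.550000, u=0.962436:
  k1 = f(0.550000, 0.962436) = 2.149204
  k2 = f(0.825000, 1.553467) = 3.359907
  k3 = f(0.825000, 1.886411) = 3.922582
  k4 = f(1.100000, 3.119856) = 6.163764
  u ← 0.962436 + (0.55/6)·(k1 + 2k2 + 2k3 + k4) = 3.059581
u(1.1) ≈ 3.0596

3.0596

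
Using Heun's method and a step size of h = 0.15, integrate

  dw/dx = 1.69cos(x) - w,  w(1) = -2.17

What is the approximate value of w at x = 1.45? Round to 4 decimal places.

Heun: k1 = f(x_n, w_n); k2 = f(x_n + h, w_n + h·k1); w_{n+1} = w_n + (h/2)·(k1 + k2).
x=1.000000, w=-2.170000:
  k1 = f(1.000000, -2.170000) = 3.083111
  k2 = f(1.150000, -1.707533) = 2.397877
  w ← -2.170000 + (0.15/2)·(3.083111 + 2.397877) = -1.758926
x=1.150000, w=-1.758926:
  k1 = f(1.150000, -1.758926) = 2.449270
  k2 = f(1.300000, -1.391535) = 1.843608
  w ← -1.758926 + (0.15/2)·(2.449270 + 1.843608) = -1.436960
x=1.300000, w=-1.436960:
  k1 = f(1.300000, -1.436960) = 1.889033
  k2 = f(1.450000, -1.153605) = 1.357255
  w ← -1.436960 + (0.15/2)·(1.889033 + 1.357255) = -1.193488
w(1.45) ≈ -1.1935

-1.1935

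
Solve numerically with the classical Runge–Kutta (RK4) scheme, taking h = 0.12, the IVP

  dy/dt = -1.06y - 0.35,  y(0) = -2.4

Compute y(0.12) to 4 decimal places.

RK4: k1 = f(t_n, y_n); k2 = f(t_n + h/2, y_n + (h/2)·k1); k3 = f(t_n + h/2, y_n + (h/2)·k2); k4 = f(t_n + h, y_n + h·k3); y_{n+1} = y_n + (h/6)·(k1 + 2k2 + 2k3 + k4).
t=0.000000, y=-2.400000:
  k1 = f(0.000000, -2.400000) = 2.194000
  k2 = f(0.060000, -2.268360) = 2.054462
  k3 = f(0.060000, -2.276732) = 2.063336
  k4 = f(0.120000, -2.152400) = 1.931544
  y ← -2.400000 + (0.12/6)·(k1 + 2k2 + 2k3 + k4) = -2.152777
y(0.12) ≈ -2.1528

-2.1528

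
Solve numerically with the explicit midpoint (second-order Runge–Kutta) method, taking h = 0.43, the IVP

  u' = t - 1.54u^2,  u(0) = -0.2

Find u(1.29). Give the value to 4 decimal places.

0.5338

Midpoint: k1 = f(t_n, u_n); k2 = f(t_n + h/2, u_n + (h/2)·k1); u_{n+1} = u_n + h·k2.
t=0.000000, u=-0.200000:
  k1 = f(0.000000, -0.200000) = -0.061600
  k2 = f(0.215000, -0.213244) = 0.144972
  u ← -0.200000 + 0.43·0.144972 = -0.137662
t=0.430000, u=-0.137662:
  k1 = f(0.430000, -0.137662) = 0.400816
  k2 = f(0.645000, -0.051487) = 0.640918
  u ← -0.137662 + 0.43·0.640918 = 0.137932
t=0.860000, u=0.137932:
  k1 = f(0.860000, 0.137932) = 0.830701
  k2 = f(1.075000, 0.316533) = 0.920703
  u ← 0.137932 + 0.43·0.920703 = 0.533834
u(1.29) ≈ 0.5338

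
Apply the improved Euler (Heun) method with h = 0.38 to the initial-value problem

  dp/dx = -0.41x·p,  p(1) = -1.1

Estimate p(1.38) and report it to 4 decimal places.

Heun: k1 = f(x_n, p_n); k2 = f(x_n + h, p_n + h·k1); p_{n+1} = p_n + (h/2)·(k1 + k2).
x=1.000000, p=-1.100000:
  k1 = f(1.000000, -1.100000) = 0.451000
  k2 = f(1.380000, -0.928620) = 0.525413
  p ← -1.100000 + (0.38/2)·(0.451000 + 0.525413) = -0.914481
p(1.38) ≈ -0.9145

-0.9145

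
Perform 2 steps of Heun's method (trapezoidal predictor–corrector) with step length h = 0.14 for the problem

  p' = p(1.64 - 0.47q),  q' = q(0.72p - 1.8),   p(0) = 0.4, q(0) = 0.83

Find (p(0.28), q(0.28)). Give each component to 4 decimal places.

Heun on (p,q): k1 = f(t_n, state_n); k2 = f(t_n + h, state_n + h·k1); state_{n+1} = state_n + (h/2)·(k1 + k2).
0.000000: (0.400000, 0.830000)
  k1 = (0.499960, -1.254960)
  predictor → (0.469994, 0.654306)
  k2 = (0.626256, -0.956336)
  → (0.478835, 0.675209)
0.140000: (0.478835, 0.675209)
  k1 = (0.633332, -0.982591)
  predictor → (0.567502, 0.537647)
  k2 = (0.787298, -0.748081)
  → (0.578279, 0.554062)
(p(0.28), q(0.28)) ≈ (0.5783, 0.5541)

0.5783, 0.5541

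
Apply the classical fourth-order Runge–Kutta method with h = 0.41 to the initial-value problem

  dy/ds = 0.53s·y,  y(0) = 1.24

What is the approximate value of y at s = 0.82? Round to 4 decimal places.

1.4819

RK4: k1 = f(s_n, y_n); k2 = f(s_n + h/2, y_n + (h/2)·k1); k3 = f(s_n + h/2, y_n + (h/2)·k2); k4 = f(s_n + h, y_n + h·k3); y_{n+1} = y_n + (h/6)·(k1 + 2k2 + 2k3 + k4).
s=0.000000, y=1.240000:
  k1 = f(0.000000, 1.240000) = 0.000000
  k2 = f(0.205000, 1.240000) = 0.134726
  k3 = f(0.205000, 1.267619) = 0.137727
  k4 = f(0.410000, 1.296468) = 0.281722
  y ← 1.240000 + (0.41/6)·(k1 + 2k2 + 2k3 + k4) = 1.296486
s=0.410000, y=1.296486:
  k1 = f(0.410000, 1.296486) = 0.281726
  k2 = f(0.615000, 1.354240) = 0.441415
  k3 = f(0.615000, 1.386976) = 0.452085
  k4 = f(0.820000, 1.481841) = 0.644008
  y ← 1.296486 + (0.41/6)·(k1 + 2k2 + 2k3 + k4) = 1.481856
y(0.82) ≈ 1.4819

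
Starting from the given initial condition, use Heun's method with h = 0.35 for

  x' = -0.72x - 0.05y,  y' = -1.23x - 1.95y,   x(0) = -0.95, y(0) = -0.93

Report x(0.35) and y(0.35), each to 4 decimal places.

Heun on (x,y): k1 = f(t_n, state_n); k2 = f(t_n + h, state_n + h·k1); state_{n+1} = state_n + (h/2)·(k1 + k2).
0.000000: (-0.950000, -0.930000)
  k1 = (0.730500, 2.982000)
  predictor → (-0.694325, 0.113700)
  k2 = (0.494229, 0.632305)
  → (-0.735672, -0.297497)
(x(0.35), y(0.35)) ≈ (-0.7357, -0.2975)

-0.7357, -0.2975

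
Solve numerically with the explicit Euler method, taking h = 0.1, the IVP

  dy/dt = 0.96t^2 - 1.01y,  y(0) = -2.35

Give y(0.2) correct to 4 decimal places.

-1.8983

Euler: y_{n+1} = y_n + h·f(t_n, y_n).
t=0.000000, y=-2.350000: f=2.373500 → y ← -2.350000 + 0.1·2.373500 = -2.112650
t=0.100000, y=-2.112650: f=2.143376 → y ← -2.112650 + 0.1·2.143376 = -1.898312
y(0.2) ≈ -1.8983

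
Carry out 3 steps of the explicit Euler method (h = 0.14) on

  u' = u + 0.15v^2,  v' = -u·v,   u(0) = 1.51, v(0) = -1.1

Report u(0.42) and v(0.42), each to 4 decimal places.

2.2972, -0.4712

Euler on (u,v): u_{n+1} = u_n + h·u', v_{n+1} = v_n + h·v'.
0.000000: (1.510000, -1.100000); f=(1.691500, 1.661000) → (1.746810, -0.867460)
0.140000: (1.746810, -0.867460); f=(1.859683, 1.515288) → (2.007166, -0.655320)
0.280000: (2.007166, -0.655320); f=(2.071582, 1.315335) → (2.297187, -0.471173)
(u(0.42), v(0.42)) ≈ (2.2972, -0.4712)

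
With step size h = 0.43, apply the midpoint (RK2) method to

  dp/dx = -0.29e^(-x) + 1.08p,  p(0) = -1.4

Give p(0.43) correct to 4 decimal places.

Midpoint: k1 = f(x_n, p_n); k2 = f(x_n + h/2, p_n + (h/2)·k1); p_{n+1} = p_n + h·k2.
x=0.000000, p=-1.400000:
  k1 = f(0.000000, -1.400000) = -1.802000
  k2 = f(0.215000, -1.787430) = -2.164321
  p ← -1.400000 + 0.43·(-2.164321) = -2.330658
p(0.43) ≈ -2.3307

-2.3307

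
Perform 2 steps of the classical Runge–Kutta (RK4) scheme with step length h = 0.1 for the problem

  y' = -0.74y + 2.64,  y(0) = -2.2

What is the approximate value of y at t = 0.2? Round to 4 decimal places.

-1.4066

RK4: k1 = f(t_n, y_n); k2 = f(t_n + h/2, y_n + (h/2)·k1); k3 = f(t_n + h/2, y_n + (h/2)·k2); k4 = f(t_n + h, y_n + h·k3); y_{n+1} = y_n + (h/6)·(k1 + 2k2 + 2k3 + k4).
t=0.000000, y=-2.200000:
  k1 = f(0.000000, -2.200000) = 4.268000
  k2 = f(0.050000, -1.986600) = 4.110084
  k3 = f(0.050000, -1.994496) = 4.115927
  k4 = f(0.100000, -1.788407) = 3.963421
  y ← -2.200000 + (0.1/6)·(k1 + 2k2 + 2k3 + k4) = -1.788609
t=0.100000, y=-1.788609:
  k1 = f(0.100000, -1.788609) = 3.963571
  k2 = f(0.150000, -1.590431) = 3.816919
  k3 = f(0.150000, -1.597763) = 3.822345
  k4 = f(0.200000, -1.406375) = 3.680717
  y ← -1.788609 + (0.1/6)·(k1 + 2k2 + 2k3 + k4) = -1.406562
y(0.2) ≈ -1.4066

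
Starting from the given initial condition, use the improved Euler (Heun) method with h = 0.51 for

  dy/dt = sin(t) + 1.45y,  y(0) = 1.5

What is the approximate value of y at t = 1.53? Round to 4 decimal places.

Heun: k1 = f(t_n, y_n); k2 = f(t_n + h, y_n + h·k1); y_{n+1} = y_n + (h/2)·(k1 + k2).
t=0.000000, y=1.500000:
  k1 = f(0.000000, 1.500000) = 2.175000
  k2 = f(0.510000, 2.609250) = 4.271590
  y ← 1.500000 + (0.51/2)·(2.175000 + 4.271590) = 3.143880
t=0.510000, y=3.143880:
  k1 = f(0.510000, 3.143880) = 5.046804
  k2 = f(1.020000, 5.717750) = 9.142846
  y ← 3.143880 + (0.51/2)·(5.046804 + 9.142846) = 6.762241
t=1.020000, y=6.762241:
  k1 = f(1.020000, 6.762241) = 10.657358
  k2 = f(1.530000, 12.197493) = 18.685533
  y ← 6.762241 + (0.51/2)·(10.657358 + 18.685533) = 14.244678
y(1.53) ≈ 14.2447

14.2447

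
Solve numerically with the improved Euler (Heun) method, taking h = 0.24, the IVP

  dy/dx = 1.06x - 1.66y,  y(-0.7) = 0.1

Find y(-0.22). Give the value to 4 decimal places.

-0.0931

Heun: k1 = f(x_n, y_n); k2 = f(x_n + h, y_n + h·k1); y_{n+1} = y_n + (h/2)·(k1 + k2).
x=-0.700000, y=0.100000:
  k1 = f(-0.700000, 0.100000) = -0.908000
  k2 = f(-0.460000, -0.117920) = -0.291853
  y ← 0.100000 + (0.24/2)·(-0.908000 + (-0.291853)) = -0.043982
x=-0.460000, y=-0.043982:
  k1 = f(-0.460000, -0.043982) = -0.414589
  k2 = f(-0.220000, -0.143484) = 0.004983
  y ← -0.043982 + (0.24/2)·(-0.414589 + 0.004983) = -0.093135
y(-0.22) ≈ -0.0931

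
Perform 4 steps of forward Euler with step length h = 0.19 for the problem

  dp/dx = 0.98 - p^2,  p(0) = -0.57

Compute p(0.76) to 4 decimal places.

Euler: p_{n+1} = p_n + h·f(x_n, p_n).
x=0.000000, p=-0.570000: f=0.655100 → p ← -0.570000 + 0.19·0.655100 = -0.445531
x=0.190000, p=-0.445531: f=0.781502 → p ← -0.445531 + 0.19·0.781502 = -0.297046
x=0.380000, p=-0.297046: f=0.891764 → p ← -0.297046 + 0.19·0.891764 = -0.127610
x=0.570000, p=-0.127610: f=0.963716 → p ← -0.127610 + 0.19·0.963716 = 0.055496
p(0.76) ≈ 0.0555

0.0555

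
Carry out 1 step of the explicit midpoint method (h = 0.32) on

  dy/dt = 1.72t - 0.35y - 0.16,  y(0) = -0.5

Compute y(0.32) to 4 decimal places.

Midpoint: k1 = f(t_n, y_n); k2 = f(t_n + h/2, y_n + (h/2)·k1); y_{n+1} = y_n + h·k2.
t=0.000000, y=-0.500000:
  k1 = f(0.000000, -0.500000) = 0.015000
  k2 = f(0.160000, -0.497600) = 0.289360
  y ← -0.500000 + 0.32·0.289360 = -0.407405
y(0.32) ≈ -0.4074

-0.4074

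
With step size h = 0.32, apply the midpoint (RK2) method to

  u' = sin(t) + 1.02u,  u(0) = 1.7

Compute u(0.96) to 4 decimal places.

5.0488

Midpoint: k1 = f(t_n, u_n); k2 = f(t_n + h/2, u_n + (h/2)·k1); u_{n+1} = u_n + h·k2.
t=0.000000, u=1.700000:
  k1 = f(0.000000, 1.700000) = 1.734000
  k2 = f(0.160000, 1.977440) = 2.176307
  u ← 1.700000 + 0.32·2.176307 = 2.396418
t=0.320000, u=2.396418:
  k1 = f(0.320000, 2.396418) = 2.758913
  k2 = f(0.480000, 2.837844) = 3.356380
  u ← 2.396418 + 0.32·3.356380 = 3.470460
t=0.640000, u=3.470460:
  k1 = f(0.640000, 3.470460) = 4.137065
  k2 = f(0.800000, 4.132390) = 4.932394
  u ← 3.470460 + 0.32·4.932394 = 5.048826
u(0.96) ≈ 5.0488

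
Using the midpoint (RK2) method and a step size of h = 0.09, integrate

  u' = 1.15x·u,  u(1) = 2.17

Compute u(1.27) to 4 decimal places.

Midpoint: k1 = f(x_n, u_n); k2 = f(x_n + h/2, u_n + (h/2)·k1); u_{n+1} = u_n + h·k2.
x=1.000000, u=2.170000:
  k1 = f(1.000000, 2.170000) = 2.495500
  k2 = f(1.045000, 2.282297) = 2.742751
  u ← 2.170000 + 0.09·2.742751 = 2.416848
x=1.090000, u=2.416848:
  k1 = f(1.090000, 2.416848) = 3.029518
  k2 = f(1.135000, 2.553176) = 3.332533
  u ← 2.416848 + 0.09·3.332533 = 2.716776
x=1.180000, u=2.716776:
  k1 = f(1.180000, 2.716776) = 3.686664
  k2 = f(1.225000, 2.882675) = 4.060969
  u ← 2.716776 + 0.09·4.060969 = 3.082263
u(1.27) ≈ 3.0823

3.0823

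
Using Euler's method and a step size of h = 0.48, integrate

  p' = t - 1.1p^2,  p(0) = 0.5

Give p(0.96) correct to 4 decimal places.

Euler: p_{n+1} = p_n + h·f(t_n, p_n).
t=0.000000, p=0.500000: f=-0.275000 → p ← 0.500000 + 0.48·(-0.275000) = 0.368000
t=0.480000, p=0.368000: f=0.331034 → p ← 0.368000 + 0.48·0.331034 = 0.526896
p(0.96) ≈ 0.5269

0.5269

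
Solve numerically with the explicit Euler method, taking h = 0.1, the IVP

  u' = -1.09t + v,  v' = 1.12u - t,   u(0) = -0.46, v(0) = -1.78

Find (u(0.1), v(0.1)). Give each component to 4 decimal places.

Euler on (u,v): u_{n+1} = u_n + h·u', v_{n+1} = v_n + h·v'.
0.000000: (-0.460000, -1.780000); f=(-1.780000, -0.515200) → (-0.638000, -1.831520)
(u(0.1), v(0.1)) ≈ (-0.6380, -1.8315)

-0.6380, -1.8315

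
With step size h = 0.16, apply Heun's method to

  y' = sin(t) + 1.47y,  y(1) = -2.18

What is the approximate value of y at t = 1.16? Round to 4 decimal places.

-2.5965

Heun: k1 = f(t_n, y_n); k2 = f(t_n + h, y_n + h·k1); y_{n+1} = y_n + (h/2)·(k1 + k2).
t=1.000000, y=-2.180000:
  k1 = f(1.000000, -2.180000) = -2.363129
  k2 = f(1.160000, -2.558101) = -2.843605
  y ← -2.180000 + (0.16/2)·(-2.363129 + (-2.843605)) = -2.596539
y(1.16) ≈ -2.5965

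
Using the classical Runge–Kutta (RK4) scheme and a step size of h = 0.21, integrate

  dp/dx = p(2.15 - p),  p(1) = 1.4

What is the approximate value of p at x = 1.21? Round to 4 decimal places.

RK4: k1 = f(x_n, p_n); k2 = f(x_n + h/2, p_n + (h/2)·k1); k3 = f(x_n + h/2, p_n + (h/2)·k2); k4 = f(x_n + h, p_n + h·k3); p_{n+1} = p_n + (h/6)·(k1 + 2k2 + 2k3 + k4).
x=1.000000, p=1.400000:
  k1 = f(1.000000, 1.400000) = 1.050000
  k2 = f(1.105000, 1.510250) = 0.966182
  k3 = f(1.105000, 1.501449) = 0.973766
  k4 = f(1.210000, 1.604491) = 0.875264
  p ← 1.400000 + (0.21/6)·(k1 + 2k2 + 2k3 + k4) = 1.603181
p(1.21) ≈ 1.6032

1.6032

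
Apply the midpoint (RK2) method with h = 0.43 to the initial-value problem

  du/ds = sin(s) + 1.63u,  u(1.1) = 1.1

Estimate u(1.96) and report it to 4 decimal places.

5.8131

Midpoint: k1 = f(s_n, u_n); k2 = f(s_n + h/2, u_n + (h/2)·k1); u_{n+1} = u_n + h·k2.
s=1.100000, u=1.100000:
  k1 = f(1.100000, 1.100000) = 2.684207
  k2 = f(1.315000, 1.677105) = 3.701143
  u ← 1.100000 + 0.43·3.701143 = 2.691491
s=1.530000, u=2.691491:
  k1 = f(1.530000, 2.691491) = 5.386299
  k2 = f(1.745000, 3.849546) = 7.259624
  u ← 2.691491 + 0.43·7.259624 = 5.813130
u(1.96) ≈ 5.8131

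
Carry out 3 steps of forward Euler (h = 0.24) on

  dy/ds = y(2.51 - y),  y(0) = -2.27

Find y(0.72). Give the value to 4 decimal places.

-65.4700

Euler: y_{n+1} = y_n + h·f(s_n, y_n).
s=0.000000, y=-2.270000: f=-10.850600 → y ← -2.270000 + 0.24·(-10.850600) = -4.874144
s=0.240000, y=-4.874144: f=-35.991381 → y ← -4.874144 + 0.24·(-35.991381) = -13.512075
s=0.480000, y=-13.512075: f=-216.491493 → y ← -13.512075 + 0.24·(-216.491493) = -65.470034
y(0.72) ≈ -65.4700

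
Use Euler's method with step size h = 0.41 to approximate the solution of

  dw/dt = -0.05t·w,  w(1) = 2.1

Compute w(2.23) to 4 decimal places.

1.9230

Euler: w_{n+1} = w_n + h·f(t_n, w_n).
t=1.000000, w=2.100000: f=-0.105000 → w ← 2.100000 + 0.41·(-0.105000) = 2.056950
t=1.410000, w=2.056950: f=-0.145015 → w ← 2.056950 + 0.41·(-0.145015) = 1.997494
t=1.820000, w=1.997494: f=-0.181772 → w ← 1.997494 + 0.41·(-0.181772) = 1.922967
w(2.23) ≈ 1.9230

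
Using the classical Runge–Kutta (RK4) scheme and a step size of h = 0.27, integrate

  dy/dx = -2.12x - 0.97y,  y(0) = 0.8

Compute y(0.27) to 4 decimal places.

RK4: k1 = f(x_n, y_n); k2 = f(x_n + h/2, y_n + (h/2)·k1); k3 = f(x_n + h/2, y_n + (h/2)·k2); k4 = f(x_n + h, y_n + h·k3); y_{n+1} = y_n + (h/6)·(k1 + 2k2 + 2k3 + k4).
x=0.000000, y=0.800000:
  k1 = f(0.000000, 0.800000) = -0.776000
  k2 = f(0.135000, 0.695240) = -0.960583
  k3 = f(0.135000, 0.670321) = -0.936412
  k4 = f(0.270000, 0.547169) = -1.103154
  y ← 0.800000 + (0.27/6)·(k1 + 2k2 + 2k3 + k4) = 0.544709
y(0.27) ≈ 0.5447

0.5447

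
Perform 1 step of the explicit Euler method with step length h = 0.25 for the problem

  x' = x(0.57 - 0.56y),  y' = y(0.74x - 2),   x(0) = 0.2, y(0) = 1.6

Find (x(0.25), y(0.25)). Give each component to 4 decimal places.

Euler on (x,y): x_{n+1} = x_n + h·x', y_{n+1} = y_n + h·y'.
0.000000: (0.200000, 1.600000); f=(-0.065200, -2.963200) → (0.183700, 0.859200)
(x(0.25), y(0.25)) ≈ (0.1837, 0.8592)

0.1837, 0.8592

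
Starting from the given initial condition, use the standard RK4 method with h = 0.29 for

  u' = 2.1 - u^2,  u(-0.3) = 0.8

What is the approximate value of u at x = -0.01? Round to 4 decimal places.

1.1275

RK4: k1 = f(x_n, u_n); k2 = f(x_n + h/2, u_n + (h/2)·k1); k3 = f(x_n + h/2, u_n + (h/2)·k2); k4 = f(x_n + h, u_n + h·k3); u_{n+1} = u_n + (h/6)·(k1 + 2k2 + 2k3 + k4).
x=-0.300000, u=0.800000:
  k1 = f(-0.300000, 0.800000) = 1.460000
  k2 = f(-0.155000, 1.011700) = 1.076463
  k3 = f(-0.155000, 0.956087) = 1.185897
  k4 = f(-0.010000, 1.143910) = 0.791469
  u ← 0.800000 + (0.29/6)·(k1 + 2k2 + 2k3 + k4) = 1.127516
u(-0.01) ≈ 1.1275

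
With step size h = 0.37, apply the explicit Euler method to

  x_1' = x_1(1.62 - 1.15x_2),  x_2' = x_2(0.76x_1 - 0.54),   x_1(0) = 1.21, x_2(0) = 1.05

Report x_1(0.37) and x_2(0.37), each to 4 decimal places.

1.3947, 1.1975

Euler on (x_1,x_2): x_1_{n+1} = x_1_n + h·x_1', x_2_{n+1} = x_2_n + h·x_2'.
0.000000: (1.210000, 1.050000); f=(0.499125, 0.398580) → (1.394676, 1.197475)
(x_1(0.37), x_2(0.37)) ≈ (1.3947, 1.1975)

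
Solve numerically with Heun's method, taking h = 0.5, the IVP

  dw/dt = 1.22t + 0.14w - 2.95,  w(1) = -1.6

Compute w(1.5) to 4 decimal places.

-2.4587

Heun: k1 = f(t_n, w_n); k2 = f(t_n + h, w_n + h·k1); w_{n+1} = w_n + (h/2)·(k1 + k2).
t=1.000000, w=-1.600000:
  k1 = f(1.000000, -1.600000) = -1.954000
  k2 = f(1.500000, -2.577000) = -1.480780
  w ← -1.600000 + (0.5/2)·(-1.954000 + (-1.480780)) = -2.458695
w(1.5) ≈ -2.4587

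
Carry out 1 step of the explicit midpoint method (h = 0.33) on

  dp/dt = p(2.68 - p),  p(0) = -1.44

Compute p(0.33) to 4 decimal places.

Midpoint: k1 = f(t_n, p_n); k2 = f(t_n + h/2, p_n + (h/2)·k1); p_{n+1} = p_n + h·k2.
t=0.000000, p=-1.440000:
  k1 = f(0.000000, -1.440000) = -5.932800
  k2 = f(0.165000, -2.418912) = -12.333819
  p ← -1.440000 + 0.33·(-12.333819) = -5.510160
p(0.33) ≈ -5.5102

-5.5102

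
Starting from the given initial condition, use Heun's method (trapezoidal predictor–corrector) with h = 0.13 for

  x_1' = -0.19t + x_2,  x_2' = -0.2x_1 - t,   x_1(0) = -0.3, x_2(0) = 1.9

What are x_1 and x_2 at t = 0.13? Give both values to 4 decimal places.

-0.0541, 1.8961

Heun on (x_1,x_2): k1 = f(t_n, state_n); k2 = f(t_n + h, state_n + h·k1); state_{n+1} = state_n + (h/2)·(k1 + k2).
0.000000: (-0.300000, 1.900000)
  k1 = (1.900000, 0.060000)
  predictor → (-0.053000, 1.907800)
  k2 = (1.883100, -0.119400)
  → (-0.054098, 1.896139)
(x_1(0.13), x_2(0.13)) ≈ (-0.0541, 1.8961)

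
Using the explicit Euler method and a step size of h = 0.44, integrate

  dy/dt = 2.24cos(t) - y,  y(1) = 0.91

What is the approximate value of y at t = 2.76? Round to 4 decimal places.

Euler: y_{n+1} = y_n + h·f(t_n, y_n).
t=1.000000, y=0.910000: f=0.300277 → y ← 0.910000 + 0.44·0.300277 = 1.042122
t=1.440000, y=1.042122: f=-0.749973 → y ← 1.042122 + 0.44·(-0.749973) = 0.712134
t=1.880000, y=0.712134: f=-1.393766 → y ← 0.712134 + 0.44·(-1.393766) = 0.098877
t=2.320000, y=0.098877: f=-1.624442 → y ← 0.098877 + 0.44·(-1.624442) = -0.615878
y(2.76) ≈ -0.6159

-0.6159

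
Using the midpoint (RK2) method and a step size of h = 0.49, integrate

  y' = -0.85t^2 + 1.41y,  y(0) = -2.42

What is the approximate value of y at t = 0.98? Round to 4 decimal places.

Midpoint: k1 = f(t_n, y_n); k2 = f(t_n + h/2, y_n + (h/2)·k1); y_{n+1} = y_n + h·k2.
t=0.000000, y=-2.420000:
  k1 = f(0.000000, -2.420000) = -3.412200
  k2 = f(0.245000, -3.255989) = -4.641966
  y ← -2.420000 + 0.49·(-4.641966) = -4.694563
t=0.490000, y=-4.694563:
  k1 = f(0.490000, -4.694563) = -6.823419
  k2 = f(0.735000, -6.366301) = -9.435676
  y ← -4.694563 + 0.49·(-9.435676) = -9.318044
y(0.98) ≈ -9.3180

-9.3180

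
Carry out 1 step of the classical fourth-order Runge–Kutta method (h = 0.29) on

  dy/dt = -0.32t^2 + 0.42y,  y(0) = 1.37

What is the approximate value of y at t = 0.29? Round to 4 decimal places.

RK4: k1 = f(t_n, y_n); k2 = f(t_n + h/2, y_n + (h/2)·k1); k3 = f(t_n + h/2, y_n + (h/2)·k2); k4 = f(t_n + h, y_n + h·k3); y_{n+1} = y_n + (h/6)·(k1 + 2k2 + 2k3 + k4).
t=0.000000, y=1.370000:
  k1 = f(0.000000, 1.370000) = 0.575400
  k2 = f(0.145000, 1.453433) = 0.603714
  k3 = f(0.145000, 1.457539) = 0.605438
  k4 = f(0.290000, 1.545577) = 0.622230
  y ← 1.370000 + (0.29/6)·(k1 + 2k2 + 2k3 + k4) = 1.544770
y(0.29) ≈ 1.5448

1.5448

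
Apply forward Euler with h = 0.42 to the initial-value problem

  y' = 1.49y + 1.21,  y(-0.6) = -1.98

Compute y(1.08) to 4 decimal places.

Euler: y_{n+1} = y_n + h·f(t_n, y_n).
t=-0.600000, y=-1.980000: f=-1.740200 → y ← -1.980000 + 0.42·(-1.740200) = -2.710884
t=-0.180000, y=-2.710884: f=-2.829217 → y ← -2.710884 + 0.42·(-2.829217) = -3.899155
t=0.240000, y=-3.899155: f=-4.599741 → y ← -3.899155 + 0.42·(-4.599741) = -5.831047
t=0.660000, y=-5.831047: f=-7.478259 → y ← -5.831047 + 0.42·(-7.478259) = -8.971915
y(1.08) ≈ -8.9719

-8.9719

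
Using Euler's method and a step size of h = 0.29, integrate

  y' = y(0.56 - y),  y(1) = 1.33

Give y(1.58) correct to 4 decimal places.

Euler: y_{n+1} = y_n + h·f(s_n, y_n).
s=1.000000, y=1.330000: f=-1.024100 → y ← 1.330000 + 0.29·(-1.024100) = 1.033011
s=1.290000, y=1.033011: f=-0.488626 → y ← 1.033011 + 0.29·(-0.488626) = 0.891310
y(1.58) ≈ 0.8913

0.8913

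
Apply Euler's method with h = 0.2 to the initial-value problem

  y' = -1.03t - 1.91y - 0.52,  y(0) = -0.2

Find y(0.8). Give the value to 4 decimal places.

Euler: y_{n+1} = y_n + h·f(t_n, y_n).
t=0.000000, y=-0.200000: f=-0.138000 → y ← -0.200000 + 0.2·(-0.138000) = -0.227600
t=0.200000, y=-0.227600: f=-0.291284 → y ← -0.227600 + 0.2·(-0.291284) = -0.285857
t=0.400000, y=-0.285857: f=-0.386014 → y ← -0.285857 + 0.2·(-0.386014) = -0.363060
t=0.600000, y=-0.363060: f=-0.444556 → y ← -0.363060 + 0.2·(-0.444556) = -0.451971
y(0.8) ≈ -0.4520

-0.4520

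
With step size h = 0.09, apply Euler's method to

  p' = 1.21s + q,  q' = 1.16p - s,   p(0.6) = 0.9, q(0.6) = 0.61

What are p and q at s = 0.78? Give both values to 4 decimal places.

Euler on (p,q): p_{n+1} = p_n + h·p', q_{n+1} = q_n + h·q'.
0.600000: (0.900000, 0.610000); f=(1.336000, 0.444000) → (1.020240, 0.649960)
0.690000: (1.020240, 0.649960); f=(1.484860, 0.493478) → (1.153877, 0.694373)
(p(0.78), q(0.78)) ≈ (1.1539, 0.6944)

1.1539, 0.6944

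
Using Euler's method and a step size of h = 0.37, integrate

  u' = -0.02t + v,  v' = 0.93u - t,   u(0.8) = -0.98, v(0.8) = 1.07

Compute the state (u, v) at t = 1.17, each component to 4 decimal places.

-0.5900, 0.4368

Euler on (u,v): u_{n+1} = u_n + h·u', v_{n+1} = v_n + h·v'.
0.800000: (-0.980000, 1.070000); f=(1.054000, -1.711400) → (-0.590020, 0.436782)
(u(1.17), v(1.17)) ≈ (-0.5900, 0.4368)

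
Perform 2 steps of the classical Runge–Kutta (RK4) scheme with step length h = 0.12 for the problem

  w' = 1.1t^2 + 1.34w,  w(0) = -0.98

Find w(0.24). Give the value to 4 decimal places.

-1.3462

RK4: k1 = f(t_n, w_n); k2 = f(t_n + h/2, w_n + (h/2)·k1); k3 = f(t_n + h/2, w_n + (h/2)·k2); k4 = f(t_n + h, w_n + h·k3); w_{n+1} = w_n + (h/6)·(k1 + 2k2 + 2k3 + k4).
t=0.000000, w=-0.980000:
  k1 = f(0.000000, -0.980000) = -1.313200
  k2 = f(0.060000, -1.058792) = -1.414821
  k3 = f(0.060000, -1.064889) = -1.422992
  k4 = f(0.120000, -1.150759) = -1.526177
  w ← -0.980000 + (0.12/6)·(k1 + 2k2 + 2k3 + k4) = -1.150300
t=0.120000, w=-1.150300:
  k1 = f(0.120000, -1.150300) = -1.525562
  k2 = f(0.180000, -1.241834) = -1.628417
  k3 = f(0.180000, -1.248005) = -1.636687
  k4 = f(0.240000, -1.346702) = -1.741221
  w ← -1.150300 + (0.12/6)·(k1 + 2k2 + 2k3 + k4) = -1.346240
w(0.24) ≈ -1.3462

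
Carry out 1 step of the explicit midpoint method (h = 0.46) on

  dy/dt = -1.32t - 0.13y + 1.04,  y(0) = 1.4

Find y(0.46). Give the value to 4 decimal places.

1.6432

Midpoint: k1 = f(t_n, y_n); k2 = f(t_n + h/2, y_n + (h/2)·k1); y_{n+1} = y_n + h·k2.
t=0.000000, y=1.400000:
  k1 = f(0.000000, 1.400000) = 0.858000
  k2 = f(0.230000, 1.597340) = 0.528746
  y ← 1.400000 + 0.46·0.528746 = 1.643223
y(0.46) ≈ 1.6432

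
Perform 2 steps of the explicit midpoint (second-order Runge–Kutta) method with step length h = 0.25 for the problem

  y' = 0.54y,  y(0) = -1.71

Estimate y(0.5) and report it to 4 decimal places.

-2.2384

Midpoint: k1 = f(x_n, y_n); k2 = f(x_n + h/2, y_n + (h/2)·k1); y_{n+1} = y_n + h·k2.
x=0.000000, y=-1.710000:
  k1 = f(0.000000, -1.710000) = -0.923400
  k2 = f(0.125000, -1.825425) = -0.985730
  y ← -1.710000 + 0.25·(-0.985730) = -1.956432
x=0.250000, y=-1.956432:
  k1 = f(0.250000, -1.956432) = -1.056473
  k2 = f(0.375000, -2.088492) = -1.127785
  y ← -1.956432 + 0.25·(-1.127785) = -2.238379
y(0.5) ≈ -2.2384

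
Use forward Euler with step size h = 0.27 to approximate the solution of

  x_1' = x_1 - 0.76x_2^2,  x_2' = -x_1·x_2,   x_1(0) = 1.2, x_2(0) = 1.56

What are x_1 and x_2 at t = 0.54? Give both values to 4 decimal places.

1.0731, 0.7628

Euler on (x_1,x_2): x_1_{n+1} = x_1_n + h·x_1', x_2_{n+1} = x_2_n + h·x_2'.
0.000000: (1.200000, 1.560000); f=(-0.649536, -1.872000) → (1.024625, 1.054560)
0.270000: (1.024625, 1.054560); f=(0.179432, -1.080529) → (1.073072, 0.762817)
(x_1(0.54), x_2(0.54)) ≈ (1.0731, 0.7628)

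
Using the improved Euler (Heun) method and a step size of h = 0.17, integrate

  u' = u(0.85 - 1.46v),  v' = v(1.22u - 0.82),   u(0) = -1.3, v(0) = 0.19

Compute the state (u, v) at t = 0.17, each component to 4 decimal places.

Heun on (u,v): k1 = f(t_n, state_n); k2 = f(t_n + h, state_n + h·k1); state_{n+1} = state_n + (h/2)·(k1 + k2).
0.000000: (-1.300000, 0.190000)
  k1 = (-0.744380, -0.457140)
  predictor → (-1.426545, 0.112286)
  k2 = (-0.978698, -0.287496)
  → (-1.446462, 0.126706)
(u(0.17), v(0.17)) ≈ (-1.4465, 0.1267)

-1.4465, 0.1267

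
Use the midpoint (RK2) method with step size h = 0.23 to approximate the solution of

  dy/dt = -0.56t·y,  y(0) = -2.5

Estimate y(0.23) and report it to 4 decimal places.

Midpoint: k1 = f(t_n, y_n); k2 = f(t_n + h/2, y_n + (h/2)·k1); y_{n+1} = y_n + h·k2.
t=0.000000, y=-2.500000:
  k1 = f(0.000000, -2.500000) = 0.000000
  k2 = f(0.115000, -2.500000) = 0.161000
  y ← -2.500000 + 0.23·0.161000 = -2.462970
y(0.23) ≈ -2.4630

-2.4630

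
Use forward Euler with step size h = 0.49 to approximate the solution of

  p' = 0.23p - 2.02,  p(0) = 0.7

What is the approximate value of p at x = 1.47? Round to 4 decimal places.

-2.3523

Euler: p_{n+1} = p_n + h·f(x_n, p_n).
x=0.000000, p=0.700000: f=-1.859000 → p ← 0.700000 + 0.49·(-1.859000) = -0.210910
x=0.490000, p=-0.210910: f=-2.068509 → p ← -0.210910 + 0.49·(-2.068509) = -1.224480
x=0.980000, p=-1.224480: f=-2.301630 → p ← -1.224480 + 0.49·(-2.301630) = -2.352278
p(1.47) ≈ -2.3523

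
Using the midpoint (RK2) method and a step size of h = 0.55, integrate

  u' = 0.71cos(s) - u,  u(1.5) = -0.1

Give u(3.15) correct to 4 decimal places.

Midpoint: k1 = f(s_n, u_n); k2 = f(s_n + h/2, u_n + (h/2)·k1); u_{n+1} = u_n + h·k2.
s=1.500000, u=-0.100000:
  k1 = f(1.500000, -0.100000) = 0.150223
  k2 = f(1.775000, -0.058689) = -0.085291
  u ← -0.100000 + 0.55·(-0.085291) = -0.146910
s=2.050000, u=-0.146910:
  k1 = f(2.050000, -0.146910) = -0.180452
  k2 = f(2.325000, -0.196534) = -0.289609
  u ← -0.146910 + 0.55·(-0.289609) = -0.306195
s=2.600000, u=-0.306195:
  k1 = f(2.600000, -0.306195) = -0.302196
  k2 = f(2.875000, -0.389299) = -0.295620
  u ← -0.306195 + 0.55·(-0.295620) = -0.468786
u(3.15) ≈ -0.4688

-0.4688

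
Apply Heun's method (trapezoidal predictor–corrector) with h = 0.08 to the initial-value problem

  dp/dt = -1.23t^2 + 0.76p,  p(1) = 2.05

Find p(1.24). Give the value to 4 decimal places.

Heun: k1 = f(t_n, p_n); k2 = f(t_n + h, p_n + h·k1); p_{n+1} = p_n + (h/2)·(k1 + k2).
t=1.000000, p=2.050000:
  k1 = f(1.000000, 2.050000) = 0.328000
  k2 = f(1.080000, 2.076240) = 0.143270
  p ← 2.050000 + (0.08/2)·(0.328000 + 0.143270) = 2.068851
t=1.080000, p=2.068851:
  k1 = f(1.080000, 2.068851) = 0.137655
  k2 = f(1.160000, 2.079863) = -0.074392
  p ← 2.068851 + (0.08/2)·(0.137655 + (-0.074392)) = 2.071381
t=1.160000, p=2.071381:
  k1 = f(1.160000, 2.071381) = -0.080838
  k2 = f(1.240000, 2.064914) = -0.321913
  p ← 2.071381 + (0.08/2)·(-0.080838 + (-0.321913)) = 2.055271
p(1.24) ≈ 2.0553

2.0553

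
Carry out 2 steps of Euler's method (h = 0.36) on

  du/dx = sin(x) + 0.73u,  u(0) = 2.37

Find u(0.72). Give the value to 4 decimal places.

3.9062

Euler: u_{n+1} = u_n + h·f(x_n, u_n).
x=0.000000, u=2.370000: f=1.730100 → u ← 2.370000 + 0.36·1.730100 = 2.992836
x=0.360000, u=2.992836: f=2.537045 → u ← 2.992836 + 0.36·2.537045 = 3.906172
u(0.72) ≈ 3.9062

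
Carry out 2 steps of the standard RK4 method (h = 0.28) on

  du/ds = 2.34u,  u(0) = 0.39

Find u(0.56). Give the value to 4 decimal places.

RK4: k1 = f(s_n, u_n); k2 = f(s_n + h/2, u_n + (h/2)·k1); k3 = f(s_n + h/2, u_n + (h/2)·k2); k4 = f(s_n + h, u_n + h·k3); u_{n+1} = u_n + (h/6)·(k1 + 2k2 + 2k3 + k4).
s=0.000000, u=0.390000:
  k1 = f(0.000000, 0.390000) = 0.912600
  k2 = f(0.140000, 0.517764) = 1.211568
  k3 = f(0.140000, 0.559619) = 1.309510
  k4 = f(0.280000, 0.756663) = 1.770591
  u ← 0.390000 + (0.28/6)·(k1 + 2k2 + 2k3 + k4) = 0.750516
s=0.280000, u=0.750516:
  k1 = f(0.280000, 0.750516) = 1.756208
  k2 = f(0.420000, 0.996385) = 2.331541
  k3 = f(0.420000, 1.076932) = 2.520021
  k4 = f(0.560000, 1.456122) = 3.407325
  u ← 0.750516 + (0.28/6)·(k1 + 2k2 + 2k3 + k4) = 1.444293
u(0.56) ≈ 1.4443

1.4443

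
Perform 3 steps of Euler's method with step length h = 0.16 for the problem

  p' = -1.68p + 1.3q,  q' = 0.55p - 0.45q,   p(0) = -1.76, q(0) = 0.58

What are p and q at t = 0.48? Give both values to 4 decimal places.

Euler on (p,q): p_{n+1} = p_n + h·p', q_{n+1} = q_n + h·q'.
0.000000: (-1.760000, 0.580000); f=(3.710800, -1.229000) → (-1.166272, 0.383360)
0.160000: (-1.166272, 0.383360); f=(2.457705, -0.813962) → (-0.773039, 0.253126)
0.320000: (-0.773039, 0.253126); f=(1.627770, -0.539078) → (-0.512596, 0.166874)
(p(0.48), q(0.48)) ≈ (-0.5126, 0.1669)

-0.5126, 0.1669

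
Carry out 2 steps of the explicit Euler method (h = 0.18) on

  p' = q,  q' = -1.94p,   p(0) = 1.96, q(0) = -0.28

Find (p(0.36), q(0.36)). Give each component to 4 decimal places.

Euler on (p,q): p_{n+1} = p_n + h·p', q_{n+1} = q_n + h·q'.
0.000000: (1.960000, -0.280000); f=(-0.280000, -3.802400) → (1.909600, -0.964432)
0.180000: (1.909600, -0.964432); f=(-0.964432, -3.704624) → (1.736002, -1.631264)
(p(0.36), q(0.36)) ≈ (1.7360, -1.6313)

1.7360, -1.6313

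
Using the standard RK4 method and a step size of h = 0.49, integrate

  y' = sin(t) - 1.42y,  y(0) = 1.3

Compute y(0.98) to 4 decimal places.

RK4: k1 = f(t_n, y_n); k2 = f(t_n + h/2, y_n + (h/2)·k1); k3 = f(t_n + h/2, y_n + (h/2)·k2); k4 = f(t_n + h, y_n + h·k3); y_{n+1} = y_n + (h/6)·(k1 + 2k2 + 2k3 + k4).
t=0.000000, y=1.300000:
  k1 = f(0.000000, 1.300000) = -1.846000
  k2 = f(0.245000, 0.847730) = -0.961220
  k3 = f(0.245000, 1.064501) = -1.269035
  k4 = f(0.490000, 0.678173) = -0.492379
  y ← 1.300000 + (0.49/6)·(k1 + 2k2 + 2k3 + k4) = 0.744757
t=0.490000, y=0.744757:
  k1 = f(0.490000, 0.744757) = -0.586929
  k2 = f(0.735000, 0.600960) = -0.182775
  k3 = f(0.735000, 0.699977) = -0.323381
  k4 = f(0.980000, 0.586301) = -0.002050
  y ← 0.744757 + (0.49/6)·(k1 + 2k2 + 2k3 + k4) = 0.613985
y(0.98) ≈ 0.6140

0.6140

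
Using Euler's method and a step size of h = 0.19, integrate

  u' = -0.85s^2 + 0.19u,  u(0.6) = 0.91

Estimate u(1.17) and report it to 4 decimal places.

0.6902

Euler: u_{n+1} = u_n + h·f(s_n, u_n).
s=0.600000, u=0.910000: f=-0.133100 → u ← 0.910000 + 0.19·(-0.133100) = 0.884711
s=0.790000, u=0.884711: f=-0.362390 → u ← 0.884711 + 0.19·(-0.362390) = 0.815857
s=0.980000, u=0.815857: f=-0.661327 → u ← 0.815857 + 0.19·(-0.661327) = 0.690205
u(1.17) ≈ 0.6902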